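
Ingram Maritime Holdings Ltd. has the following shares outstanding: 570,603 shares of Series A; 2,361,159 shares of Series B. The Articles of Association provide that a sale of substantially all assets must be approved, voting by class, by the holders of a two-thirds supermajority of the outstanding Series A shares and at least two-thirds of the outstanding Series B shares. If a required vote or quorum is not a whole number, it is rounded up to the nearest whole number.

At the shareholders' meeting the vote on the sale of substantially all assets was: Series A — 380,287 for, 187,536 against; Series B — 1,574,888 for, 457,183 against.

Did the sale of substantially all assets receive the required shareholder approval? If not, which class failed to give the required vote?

Not approved — the Series A shares did not give the required vote.

Series A: 2/3 of 570603 = 380402; 380,402 required, 380,287 in favor — not approved.
Series B: 2/3 of 2361159 = 1574106; 1,574,106 required, 1,574,888 in favor — approved.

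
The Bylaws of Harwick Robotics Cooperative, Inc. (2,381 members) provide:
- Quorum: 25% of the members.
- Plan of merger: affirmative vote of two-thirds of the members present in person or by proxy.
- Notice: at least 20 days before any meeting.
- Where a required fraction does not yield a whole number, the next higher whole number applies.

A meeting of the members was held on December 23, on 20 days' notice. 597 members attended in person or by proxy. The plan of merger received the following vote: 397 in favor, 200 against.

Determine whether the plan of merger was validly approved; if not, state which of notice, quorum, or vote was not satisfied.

Notice: 20 days given; 20 required. Satisfied.
Quorum: 25% of 2,381 = 595.25, rounded up to 596; 597 present. Satisfied.
Vote: requires two-thirds of those present (597); 2/3 of 597 = 398, so 398 needed; 397 in favor. Not satisfied.

Invalid — vote requirement not satisfied.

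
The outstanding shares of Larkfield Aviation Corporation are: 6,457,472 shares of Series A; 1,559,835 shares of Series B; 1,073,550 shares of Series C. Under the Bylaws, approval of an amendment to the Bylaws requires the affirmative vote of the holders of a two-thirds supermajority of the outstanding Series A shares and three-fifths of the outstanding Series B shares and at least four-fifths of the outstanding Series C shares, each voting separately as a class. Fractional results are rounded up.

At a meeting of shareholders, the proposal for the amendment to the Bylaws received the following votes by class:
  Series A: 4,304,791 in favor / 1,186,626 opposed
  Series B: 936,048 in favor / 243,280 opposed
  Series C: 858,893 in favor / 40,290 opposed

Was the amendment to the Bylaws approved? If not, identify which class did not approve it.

Series A: 2/3 of 6457472 = 4304981.33, rounded up to 4304982; 4,304,982 required, 4,304,791 in favor — not approved.
Series B: 3/5 of 1559835 = 935901; 935,901 required, 936,048 in favor — approved.
Series C: 4/5 of 1073550 = 858840; 858,840 required, 858,893 in favor — approved.

Not approved — the Series A shares did not give the required vote.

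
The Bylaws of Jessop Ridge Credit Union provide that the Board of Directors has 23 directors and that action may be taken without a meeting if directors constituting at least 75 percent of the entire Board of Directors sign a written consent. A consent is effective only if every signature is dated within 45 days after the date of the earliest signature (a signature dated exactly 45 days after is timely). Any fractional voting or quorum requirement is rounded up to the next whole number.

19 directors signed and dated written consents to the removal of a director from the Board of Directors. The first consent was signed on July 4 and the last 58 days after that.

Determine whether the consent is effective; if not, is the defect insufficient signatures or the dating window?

Not effective — dating-window requirement not satisfied.

Signatures required: at least 75 percent of 23 — 3/4 of 23 = 17.25, rounded up to 18, so 18 needed; 19 signed. Sufficient.
Dating window: the latest signature is 58 days after the earliest; the limit is 45 days. Outside the window.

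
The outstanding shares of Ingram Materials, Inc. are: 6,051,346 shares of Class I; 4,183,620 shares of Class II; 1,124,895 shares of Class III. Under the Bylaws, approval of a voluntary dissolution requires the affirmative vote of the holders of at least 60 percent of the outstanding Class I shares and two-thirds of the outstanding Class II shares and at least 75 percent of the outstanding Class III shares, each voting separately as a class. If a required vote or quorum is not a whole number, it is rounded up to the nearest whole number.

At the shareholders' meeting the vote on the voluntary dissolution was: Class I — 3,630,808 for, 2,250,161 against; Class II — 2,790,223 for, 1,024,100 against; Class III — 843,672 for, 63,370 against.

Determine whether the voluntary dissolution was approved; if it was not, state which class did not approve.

Approved — every class gave the required vote.

Class I: 3/5 of 6051346 = 3630807.60, rounded up to 3630808; 3,630,808 required, 3,630,808 in favor — approved.
Class II: 2/3 of 4183620 = 2789080; 2,789,080 required, 2,790,223 in favor — approved.
Class III: 3/4 of 1124895 = 843671.25, rounded up to 843672; 843,672 required, 843,672 in favor — approved.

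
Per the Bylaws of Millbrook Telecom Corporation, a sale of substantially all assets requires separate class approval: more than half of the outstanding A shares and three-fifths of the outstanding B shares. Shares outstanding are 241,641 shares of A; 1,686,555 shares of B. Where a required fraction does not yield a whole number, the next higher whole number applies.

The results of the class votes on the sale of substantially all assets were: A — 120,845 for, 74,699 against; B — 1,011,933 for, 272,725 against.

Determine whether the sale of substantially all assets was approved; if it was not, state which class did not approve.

Approved — every class gave the required vote.

A: a majority of 241641 is 120821; 120,821 required, 120,845 in favor — approved.
B: 3/5 of 1686555 = 1011933; 1,011,933 required, 1,011,933 in favor — approved.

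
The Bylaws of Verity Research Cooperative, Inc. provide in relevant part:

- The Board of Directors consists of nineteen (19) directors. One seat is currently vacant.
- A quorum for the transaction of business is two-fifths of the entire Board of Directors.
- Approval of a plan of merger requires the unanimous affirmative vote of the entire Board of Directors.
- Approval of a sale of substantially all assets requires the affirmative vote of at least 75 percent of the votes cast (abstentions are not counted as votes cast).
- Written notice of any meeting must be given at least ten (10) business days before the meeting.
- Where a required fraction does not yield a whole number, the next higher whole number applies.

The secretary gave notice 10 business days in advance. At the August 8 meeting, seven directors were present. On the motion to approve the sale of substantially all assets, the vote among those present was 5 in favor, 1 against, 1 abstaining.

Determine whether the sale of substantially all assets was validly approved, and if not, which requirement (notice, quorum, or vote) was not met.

Invalid — quorum requirement not satisfied.

Notice: 10 business days given; 10 required (10 ≥ 10). Satisfied.
Quorum: 7 present; quorum is 8. Not satisfied.
Vote: the sale of substantially all assets requires three-fourths of the votes cast (7 present − 1 abstaining = 6). 3/4 of 6 = 4.50, rounded up to 5, so 5 affirmative votes are needed; 5 voted in favor. Satisfied. (Moot — without a quorum no business can be validly transacted.)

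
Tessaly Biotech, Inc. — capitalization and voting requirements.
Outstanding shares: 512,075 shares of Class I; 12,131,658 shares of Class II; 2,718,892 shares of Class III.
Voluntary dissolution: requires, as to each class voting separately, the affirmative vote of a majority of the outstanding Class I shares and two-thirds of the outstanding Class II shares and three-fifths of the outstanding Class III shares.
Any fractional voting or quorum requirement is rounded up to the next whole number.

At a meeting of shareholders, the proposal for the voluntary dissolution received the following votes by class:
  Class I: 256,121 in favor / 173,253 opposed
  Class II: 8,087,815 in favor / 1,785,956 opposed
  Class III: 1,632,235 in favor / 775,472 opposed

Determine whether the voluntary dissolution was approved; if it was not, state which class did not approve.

Approved — every class gave the required vote.

Class I: a majority of 512075 is 256038; 256,038 required, 256,121 in favor — approved.
Class II: 2/3 of 12131658 = 8087772; 8,087,772 required, 8,087,815 in favor — approved.
Class III: 3/5 of 2718892 = 1631335.20, rounded up to 1631336; 1,631,336 required, 1,632,235 in favor — approved.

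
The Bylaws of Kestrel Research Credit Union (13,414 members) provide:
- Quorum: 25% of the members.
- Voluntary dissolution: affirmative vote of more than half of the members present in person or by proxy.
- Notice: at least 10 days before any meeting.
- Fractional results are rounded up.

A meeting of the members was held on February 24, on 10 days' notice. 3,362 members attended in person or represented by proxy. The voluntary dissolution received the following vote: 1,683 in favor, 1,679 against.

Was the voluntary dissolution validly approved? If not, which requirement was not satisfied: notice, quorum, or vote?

Notice: 10 days given; 10 required. Satisfied.
Quorum: 25% of 13,414 = 3,353.50, rounded up to 3,354; 3,362 present. Satisfied.
Vote: requires a majority of those present (3,362); a majority of 3362 is 1682, so 1,682 needed; 1,683 in favor. Satisfied.

Valid — all requirements satisfied.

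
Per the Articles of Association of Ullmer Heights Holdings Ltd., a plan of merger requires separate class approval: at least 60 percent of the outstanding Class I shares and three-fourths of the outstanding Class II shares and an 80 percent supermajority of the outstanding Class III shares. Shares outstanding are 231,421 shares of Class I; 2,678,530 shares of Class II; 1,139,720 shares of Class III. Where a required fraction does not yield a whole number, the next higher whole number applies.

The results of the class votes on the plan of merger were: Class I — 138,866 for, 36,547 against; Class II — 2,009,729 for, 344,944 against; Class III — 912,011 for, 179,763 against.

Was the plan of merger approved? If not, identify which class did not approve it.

Class I: 3/5 of 231421 = 138852.60, rounded up to 138853; 138,853 required, 138,866 in favor — approved.
Class II: 3/4 of 2678530 = 2008897.50, rounded up to 2008898; 2,008,898 required, 2,009,729 in favor — approved.
Class III: 4/5 of 1139720 = 911776; 911,776 required, 912,011 in favor — approved.

Approved — every class gave the required vote.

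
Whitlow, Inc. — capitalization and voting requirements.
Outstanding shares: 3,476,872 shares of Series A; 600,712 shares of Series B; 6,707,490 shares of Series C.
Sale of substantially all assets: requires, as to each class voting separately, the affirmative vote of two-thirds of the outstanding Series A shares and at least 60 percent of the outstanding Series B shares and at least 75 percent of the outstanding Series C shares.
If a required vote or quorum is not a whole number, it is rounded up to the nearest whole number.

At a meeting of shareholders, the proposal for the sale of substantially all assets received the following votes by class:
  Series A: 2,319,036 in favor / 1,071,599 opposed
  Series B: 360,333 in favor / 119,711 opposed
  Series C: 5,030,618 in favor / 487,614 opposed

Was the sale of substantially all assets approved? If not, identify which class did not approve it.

Series A: 2/3 of 3476872 = 2317914.67, rounded up to 2317915; 2,317,915 required, 2,319,036 in favor — approved.
Series B: 3/5 of 600712 = 360427.20, rounded up to 360428; 360,428 required, 360,333 in favor — not approved.
Series C: 3/4 of 6707490 = 5030617.50, rounded up to 5030618; 5,030,618 required, 5,030,618 in favor — approved.

Not approved — the Series B shares did not give the required vote.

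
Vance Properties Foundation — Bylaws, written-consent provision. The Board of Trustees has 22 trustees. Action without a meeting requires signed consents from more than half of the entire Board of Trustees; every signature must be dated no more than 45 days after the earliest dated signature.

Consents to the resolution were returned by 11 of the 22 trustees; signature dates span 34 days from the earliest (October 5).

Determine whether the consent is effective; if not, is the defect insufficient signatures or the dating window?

Signatures required: more than half of 22 — a majority of 22 is 12, so 12 needed; 11 signed. Insufficient.
Dating window: the latest signature is 34 days after the earliest; the limit is 45 days. Within the window.

Not effective — insufficient signatures.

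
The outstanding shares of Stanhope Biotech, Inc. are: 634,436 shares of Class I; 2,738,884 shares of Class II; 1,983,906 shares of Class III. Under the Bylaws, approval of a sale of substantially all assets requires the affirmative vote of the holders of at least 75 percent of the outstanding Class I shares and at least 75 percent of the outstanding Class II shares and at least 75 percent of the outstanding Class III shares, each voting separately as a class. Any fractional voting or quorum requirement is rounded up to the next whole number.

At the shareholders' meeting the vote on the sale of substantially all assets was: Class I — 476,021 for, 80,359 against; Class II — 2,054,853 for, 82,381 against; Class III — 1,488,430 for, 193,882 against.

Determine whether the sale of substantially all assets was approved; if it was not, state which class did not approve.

Class I: 3/4 of 634436 = 475827; 475,827 required, 476,021 in favor — approved.
Class II: 3/4 of 2738884 = 2054163; 2,054,163 required, 2,054,853 in favor — approved.
Class III: 3/4 of 1983906 = 1487929.50, rounded up to 1487930; 1,487,930 required, 1,488,430 in favor — approved.

Approved — every class gave the required vote.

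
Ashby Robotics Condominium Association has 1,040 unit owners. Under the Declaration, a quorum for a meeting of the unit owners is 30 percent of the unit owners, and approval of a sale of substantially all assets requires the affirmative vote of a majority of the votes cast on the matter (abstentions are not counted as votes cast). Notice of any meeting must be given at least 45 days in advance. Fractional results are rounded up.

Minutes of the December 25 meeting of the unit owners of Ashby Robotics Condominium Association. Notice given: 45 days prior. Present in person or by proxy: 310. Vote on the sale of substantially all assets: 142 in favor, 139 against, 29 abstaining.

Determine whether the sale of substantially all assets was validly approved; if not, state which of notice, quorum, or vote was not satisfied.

Invalid — quorum requirement not satisfied.

Notice: 45 days given; 45 required. Satisfied.
Quorum: 30% of 1,040 = 312; 310 present. Not satisfied.
Vote: requires a majority of the votes cast (310 − 29 abstaining = 281); a majority of 281 is 141, so 141 needed; 142 in favor. Satisfied.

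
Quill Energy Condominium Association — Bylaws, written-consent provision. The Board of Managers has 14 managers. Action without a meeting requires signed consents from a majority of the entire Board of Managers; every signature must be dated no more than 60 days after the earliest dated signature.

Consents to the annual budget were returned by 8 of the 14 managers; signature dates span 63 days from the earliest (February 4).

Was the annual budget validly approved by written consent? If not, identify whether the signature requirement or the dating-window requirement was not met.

Not effective — dating-window requirement not satisfied.

Signatures required: a majority of 14 — a majority of 14 is 8, so 8 needed; 8 signed. Sufficient.
Dating window: the latest signature is 63 days after the earliest; the limit is 60 days. Outside the window.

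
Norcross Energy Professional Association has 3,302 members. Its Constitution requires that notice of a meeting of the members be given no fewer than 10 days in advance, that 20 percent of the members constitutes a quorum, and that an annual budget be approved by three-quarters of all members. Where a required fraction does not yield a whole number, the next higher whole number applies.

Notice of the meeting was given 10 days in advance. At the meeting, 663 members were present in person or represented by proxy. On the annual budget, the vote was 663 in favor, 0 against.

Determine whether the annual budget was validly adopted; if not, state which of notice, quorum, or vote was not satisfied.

Invalid — vote requirement not satisfied.

Notice: 10 days given; 10 required. Satisfied.
Quorum: 20% of 3,302 = 660.40, rounded up to 661; 663 present. Satisfied.
Vote: requires three-fourths of all members (3,302); 3/4 of 3302 = 2476.50, rounded up to 2477, so 2,477 needed; 663 in favor. Not satisfied.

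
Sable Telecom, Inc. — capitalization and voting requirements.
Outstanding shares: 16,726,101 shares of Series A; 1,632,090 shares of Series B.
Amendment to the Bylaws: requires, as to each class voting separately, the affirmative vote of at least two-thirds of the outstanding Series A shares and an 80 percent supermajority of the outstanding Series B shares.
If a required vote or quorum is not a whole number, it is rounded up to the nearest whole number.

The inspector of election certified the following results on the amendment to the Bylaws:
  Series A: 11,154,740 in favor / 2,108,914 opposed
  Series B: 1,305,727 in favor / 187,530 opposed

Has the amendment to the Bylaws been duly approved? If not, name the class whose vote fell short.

Approved — every class gave the required vote.

Series A: 2/3 of 16726101 = 11150734; 11,150,734 required, 11,154,740 in favor — approved.
Series B: 4/5 of 1632090 = 1305672; 1,305,672 required, 1,305,727 in favor — approved.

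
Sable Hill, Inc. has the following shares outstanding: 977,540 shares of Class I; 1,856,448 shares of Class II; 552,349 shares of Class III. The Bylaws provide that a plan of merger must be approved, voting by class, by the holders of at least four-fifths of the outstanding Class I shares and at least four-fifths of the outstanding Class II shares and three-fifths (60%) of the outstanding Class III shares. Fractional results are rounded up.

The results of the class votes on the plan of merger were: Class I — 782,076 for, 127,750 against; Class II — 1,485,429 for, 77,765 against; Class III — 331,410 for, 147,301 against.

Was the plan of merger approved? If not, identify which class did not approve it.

Approved — every class gave the required vote.

Class I: 4/5 of 977540 = 782032; 782,032 required, 782,076 in favor — approved.
Class II: 4/5 of 1856448 = 1485158.40, rounded up to 1485159; 1,485,159 required, 1,485,429 in favor — approved.
Class III: 3/5 of 552349 = 331409.40, rounded up to 331410; 331,410 required, 331,410 in favor — approved.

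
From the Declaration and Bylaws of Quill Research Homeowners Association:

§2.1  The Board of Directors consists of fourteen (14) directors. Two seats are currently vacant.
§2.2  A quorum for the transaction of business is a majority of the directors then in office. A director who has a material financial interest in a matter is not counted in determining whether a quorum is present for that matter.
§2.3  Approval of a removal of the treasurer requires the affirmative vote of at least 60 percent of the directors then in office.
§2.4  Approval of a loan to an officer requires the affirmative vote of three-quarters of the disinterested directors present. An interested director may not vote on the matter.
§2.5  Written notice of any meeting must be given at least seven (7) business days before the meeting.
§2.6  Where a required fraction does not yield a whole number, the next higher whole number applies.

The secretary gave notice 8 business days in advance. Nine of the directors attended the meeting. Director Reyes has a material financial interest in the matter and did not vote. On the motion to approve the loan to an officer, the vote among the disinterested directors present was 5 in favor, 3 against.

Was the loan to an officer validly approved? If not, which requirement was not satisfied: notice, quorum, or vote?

Invalid — vote requirement not satisfied.

Notice: 8 business days given; 7 required (8 ≥ 7). Satisfied.
Quorum: 9 present, but the 1 interested director does not count, leaving 8. Quorum is 7. Satisfied.
Vote: the loan to an officer requires three-fourths of the disinterested directors present (9 − 1 = 8). 3/4 of 8 = 6, so 6 affirmative votes are needed; 5 voted in favor. Not satisfied.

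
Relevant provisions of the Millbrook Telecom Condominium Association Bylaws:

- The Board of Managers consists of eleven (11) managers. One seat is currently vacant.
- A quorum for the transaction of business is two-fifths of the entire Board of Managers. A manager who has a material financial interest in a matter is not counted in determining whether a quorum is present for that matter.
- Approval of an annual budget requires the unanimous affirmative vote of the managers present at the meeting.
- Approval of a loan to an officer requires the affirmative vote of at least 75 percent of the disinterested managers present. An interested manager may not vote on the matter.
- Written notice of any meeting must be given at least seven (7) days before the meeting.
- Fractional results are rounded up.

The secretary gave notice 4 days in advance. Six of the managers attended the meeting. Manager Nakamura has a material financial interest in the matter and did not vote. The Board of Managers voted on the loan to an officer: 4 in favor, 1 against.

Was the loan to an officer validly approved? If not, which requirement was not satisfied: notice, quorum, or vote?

Invalid — notice requirement not satisfied.

Notice: 4 days given; 7 required (4 < 7). Not satisfied.
Quorum: 6 present, but the 1 interested manager does not count, leaving 5. Quorum is 5. Satisfied.
Vote: the loan to an officer requires three-fourths of the disinterested managers present (6 − 1 = 5). 3/4 of 5 = 3.75, rounded up to 4, so 4 affirmative votes are needed; 4 voted in favor. Satisfied.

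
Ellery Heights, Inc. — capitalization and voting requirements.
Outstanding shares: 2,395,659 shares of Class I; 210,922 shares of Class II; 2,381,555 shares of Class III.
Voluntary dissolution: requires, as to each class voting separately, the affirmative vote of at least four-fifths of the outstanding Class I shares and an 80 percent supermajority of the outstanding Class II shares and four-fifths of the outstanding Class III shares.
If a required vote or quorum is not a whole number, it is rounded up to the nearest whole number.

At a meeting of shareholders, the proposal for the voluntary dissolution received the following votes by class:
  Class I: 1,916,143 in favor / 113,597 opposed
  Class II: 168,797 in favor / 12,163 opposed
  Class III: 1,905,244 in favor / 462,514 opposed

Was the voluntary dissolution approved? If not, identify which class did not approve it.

Class I: 4/5 of 2395659 = 1916527.20, rounded up to 1916528; 1,916,528 required, 1,916,143 in favor — not approved.
Class II: 4/5 of 210922 = 168737.60, rounded up to 168738; 168,738 required, 168,797 in favor — approved.
Class III: 4/5 of 2381555 = 1905244; 1,905,244 required, 1,905,244 in favor — approved.

Not approved — the Class I shares did not give the required vote.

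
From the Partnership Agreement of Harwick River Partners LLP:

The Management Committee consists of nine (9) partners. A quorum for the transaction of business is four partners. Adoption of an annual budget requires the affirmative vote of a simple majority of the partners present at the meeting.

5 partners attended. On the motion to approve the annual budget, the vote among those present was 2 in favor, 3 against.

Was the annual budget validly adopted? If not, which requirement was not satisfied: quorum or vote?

Invalid — vote requirement not satisfied.

Quorum: 5 present; quorum is 4. Satisfied.
Vote: the annual budget requires a majority of the partners present (5). A majority of 5 is 3, so 3 affirmative votes are needed; 2 voted in favor. Not satisfied.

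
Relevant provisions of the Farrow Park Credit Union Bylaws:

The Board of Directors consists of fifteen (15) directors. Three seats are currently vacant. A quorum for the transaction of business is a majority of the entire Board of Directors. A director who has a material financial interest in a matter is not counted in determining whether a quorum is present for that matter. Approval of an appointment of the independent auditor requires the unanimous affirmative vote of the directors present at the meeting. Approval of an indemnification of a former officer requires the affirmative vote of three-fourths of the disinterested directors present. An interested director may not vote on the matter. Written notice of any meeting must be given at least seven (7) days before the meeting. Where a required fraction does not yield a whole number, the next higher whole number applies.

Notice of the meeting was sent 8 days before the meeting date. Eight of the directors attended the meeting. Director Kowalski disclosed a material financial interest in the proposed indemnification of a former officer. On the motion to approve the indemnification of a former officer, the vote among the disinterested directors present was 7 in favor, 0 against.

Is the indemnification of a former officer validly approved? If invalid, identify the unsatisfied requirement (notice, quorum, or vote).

Invalid — quorum requirement not satisfied.

Notice: 8 days given; 7 required (8 ≥ 7). Satisfied.
Quorum: 8 present, but the 1 interested director does not count, leaving 7. Quorum is 8. Not satisfied.
Vote: the indemnification of a former officer requires three-fourths of the disinterested directors present (8 − 1 = 7). 3/4 of 7 = 5.25, rounded up to 6, so 6 affirmative votes are needed; 7 voted in favor. Satisfied. (Moot — without a quorum no business can be validly transacted.)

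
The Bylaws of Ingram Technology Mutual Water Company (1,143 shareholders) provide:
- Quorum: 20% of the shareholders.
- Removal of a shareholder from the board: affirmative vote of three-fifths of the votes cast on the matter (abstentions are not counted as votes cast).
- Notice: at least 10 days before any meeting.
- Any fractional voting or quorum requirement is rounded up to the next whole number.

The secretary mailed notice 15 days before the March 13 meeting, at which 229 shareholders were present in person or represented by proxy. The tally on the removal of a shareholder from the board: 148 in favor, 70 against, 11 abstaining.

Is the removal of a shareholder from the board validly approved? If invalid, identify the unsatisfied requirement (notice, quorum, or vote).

Valid — all requirements satisfied.

Notice: 15 days given; 10 required. Satisfied.
Quorum: 20% of 1,143 = 228.60, rounded up to 229; 229 present. Satisfied.
Vote: requires three-fifths of the votes cast (229 − 11 abstaining = 218); 3/5 of 218 = 130.80, rounded up to 131, so 131 needed; 148 in favor. Satisfied.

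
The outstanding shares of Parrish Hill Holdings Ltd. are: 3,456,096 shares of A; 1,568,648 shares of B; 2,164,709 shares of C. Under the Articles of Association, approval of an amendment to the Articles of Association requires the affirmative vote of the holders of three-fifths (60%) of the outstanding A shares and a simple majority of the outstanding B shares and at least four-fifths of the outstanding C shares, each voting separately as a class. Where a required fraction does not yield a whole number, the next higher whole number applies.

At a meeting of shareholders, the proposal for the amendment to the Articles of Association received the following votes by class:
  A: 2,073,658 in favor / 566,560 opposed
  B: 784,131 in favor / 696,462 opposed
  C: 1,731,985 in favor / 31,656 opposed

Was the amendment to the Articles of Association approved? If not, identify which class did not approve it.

Not approved — the B shares did not give the required vote.

A: 3/5 of 3456096 = 2073657.60, rounded up to 2073658; 2,073,658 required, 2,073,658 in favor — approved.
B: a majority of 1568648 is 784325; 784,325 required, 784,131 in favor — not approved.
C: 4/5 of 2164709 = 1731767.20, rounded up to 1731768; 1,731,768 required, 1,731,985 in favor — approved.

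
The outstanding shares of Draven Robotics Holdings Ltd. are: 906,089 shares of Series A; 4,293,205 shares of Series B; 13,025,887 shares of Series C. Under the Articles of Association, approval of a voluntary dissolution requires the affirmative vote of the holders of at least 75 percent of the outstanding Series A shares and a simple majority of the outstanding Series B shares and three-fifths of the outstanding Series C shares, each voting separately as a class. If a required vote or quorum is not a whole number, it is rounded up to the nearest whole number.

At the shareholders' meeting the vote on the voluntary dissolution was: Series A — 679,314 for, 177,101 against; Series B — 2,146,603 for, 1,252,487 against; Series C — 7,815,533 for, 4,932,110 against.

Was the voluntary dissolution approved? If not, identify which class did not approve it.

Not approved — the Series A shares did not give the required vote.

Series A: 3/4 of 906089 = 679566.75, rounded up to 679567; 679,567 required, 679,314 in favor — not approved.
Series B: a majority of 4293205 is 2146603; 2,146,603 required, 2,146,603 in favor — approved.
Series C: 3/5 of 13025887 = 7815532.20, rounded up to 7815533; 7,815,533 required, 7,815,533 in favor — approved.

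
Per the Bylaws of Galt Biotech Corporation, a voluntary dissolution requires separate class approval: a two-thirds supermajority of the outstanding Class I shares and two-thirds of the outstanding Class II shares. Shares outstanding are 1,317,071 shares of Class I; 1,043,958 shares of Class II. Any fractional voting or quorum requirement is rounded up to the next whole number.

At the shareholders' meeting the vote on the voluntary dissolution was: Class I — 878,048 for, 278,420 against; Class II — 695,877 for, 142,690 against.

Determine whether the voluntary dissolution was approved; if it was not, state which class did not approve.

Not approved — the Class II shares did not give the required vote.

Class I: 2/3 of 1317071 = 878047.33, rounded up to 878048; 878,048 required, 878,048 in favor — approved.
Class II: 2/3 of 1043958 = 695972; 695,972 required, 695,877 in favor — not approved.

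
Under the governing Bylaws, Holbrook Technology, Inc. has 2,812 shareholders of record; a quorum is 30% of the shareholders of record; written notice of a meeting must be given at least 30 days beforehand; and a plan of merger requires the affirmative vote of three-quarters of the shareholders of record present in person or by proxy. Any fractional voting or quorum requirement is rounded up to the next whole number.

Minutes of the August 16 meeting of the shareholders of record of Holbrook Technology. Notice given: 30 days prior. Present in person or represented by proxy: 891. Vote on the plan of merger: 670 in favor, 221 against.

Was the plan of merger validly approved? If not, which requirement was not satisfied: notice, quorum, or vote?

Notice: 30 days given; 30 required. Satisfied.
Quorum: 30% of 2,812 = 843.60, rounded up to 844; 891 present. Satisfied.
Vote: requires three-fourths of those present (891); 3/4 of 891 = 668.25, rounded up to 669, so 669 needed; 670 in favor. Satisfied.

Valid — all requirements satisfied.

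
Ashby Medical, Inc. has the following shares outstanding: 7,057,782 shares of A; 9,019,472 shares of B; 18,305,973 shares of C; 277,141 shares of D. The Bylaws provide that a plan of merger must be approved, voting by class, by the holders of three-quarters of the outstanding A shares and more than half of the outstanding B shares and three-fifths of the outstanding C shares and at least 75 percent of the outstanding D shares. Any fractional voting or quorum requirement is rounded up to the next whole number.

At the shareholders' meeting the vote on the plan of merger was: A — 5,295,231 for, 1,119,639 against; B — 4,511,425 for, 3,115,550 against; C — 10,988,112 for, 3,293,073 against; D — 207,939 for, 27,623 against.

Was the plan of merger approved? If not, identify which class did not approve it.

Approved — every class gave the required vote.

A: 3/4 of 7057782 = 5293336.50, rounded up to 5293337; 5,293,337 required, 5,295,231 in favor — approved.
B: a majority of 9019472 is 4509737; 4,509,737 required, 4,511,425 in favor — approved.
C: 3/5 of 18305973 = 10983583.80, rounded up to 10983584; 10,983,584 required, 10,988,112 in favor — approved.
D: 3/4 of 277141 = 207855.75, rounded up to 207856; 207,856 required, 207,939 in favor — approved.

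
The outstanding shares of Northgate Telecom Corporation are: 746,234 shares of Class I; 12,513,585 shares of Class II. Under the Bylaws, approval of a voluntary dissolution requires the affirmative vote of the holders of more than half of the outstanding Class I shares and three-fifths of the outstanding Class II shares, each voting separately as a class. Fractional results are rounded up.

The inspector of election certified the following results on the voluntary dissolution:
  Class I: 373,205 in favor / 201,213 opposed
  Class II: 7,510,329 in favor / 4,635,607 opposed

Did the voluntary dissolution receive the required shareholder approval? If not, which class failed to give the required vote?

Approved — every class gave the required vote.

Class I: a majority of 746234 is 373118; 373,118 required, 373,205 in favor — approved.
Class II: 3/5 of 12513585 = 7508151; 7,508,151 required, 7,510,329 in favor — approved.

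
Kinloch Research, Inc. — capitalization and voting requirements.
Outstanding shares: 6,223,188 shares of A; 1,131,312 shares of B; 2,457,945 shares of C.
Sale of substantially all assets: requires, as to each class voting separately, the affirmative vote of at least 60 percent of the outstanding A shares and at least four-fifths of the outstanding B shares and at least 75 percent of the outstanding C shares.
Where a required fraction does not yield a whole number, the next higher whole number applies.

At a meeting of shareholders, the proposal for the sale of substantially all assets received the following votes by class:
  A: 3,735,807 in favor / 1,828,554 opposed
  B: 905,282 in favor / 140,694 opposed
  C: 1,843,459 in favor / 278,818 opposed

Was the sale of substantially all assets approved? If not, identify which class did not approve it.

Approved — every class gave the required vote.

A: 3/5 of 6223188 = 3733912.80, rounded up to 3733913; 3,733,913 required, 3,735,807 in favor — approved.
B: 4/5 of 1131312 = 905049.60, rounded up to 905050; 905,050 required, 905,282 in favor — approved.
C: 3/4 of 2457945 = 1843458.75, rounded up to 1843459; 1,843,459 required, 1,843,459 in favor — approved.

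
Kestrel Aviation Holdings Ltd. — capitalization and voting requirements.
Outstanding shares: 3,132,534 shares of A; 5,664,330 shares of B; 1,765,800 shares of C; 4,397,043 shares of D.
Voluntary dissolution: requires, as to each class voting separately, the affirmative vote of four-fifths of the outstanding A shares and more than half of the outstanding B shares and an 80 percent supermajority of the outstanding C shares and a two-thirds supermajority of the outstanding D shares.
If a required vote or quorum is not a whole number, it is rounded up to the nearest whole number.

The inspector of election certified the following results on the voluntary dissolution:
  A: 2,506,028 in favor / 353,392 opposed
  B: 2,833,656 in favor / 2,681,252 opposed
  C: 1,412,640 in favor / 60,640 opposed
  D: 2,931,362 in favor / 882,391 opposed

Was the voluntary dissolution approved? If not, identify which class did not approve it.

A: 4/5 of 3132534 = 2506027.20, rounded up to 2506028; 2,506,028 required, 2,506,028 in favor — approved.
B: a majority of 5664330 is 2832166; 2,832,166 required, 2,833,656 in favor — approved.
C: 4/5 of 1765800 = 1412640; 1,412,640 required, 1,412,640 in favor — approved.
D: 2/3 of 4397043 = 2931362; 2,931,362 required, 2,931,362 in favor — approved.

Approved — every class gave the required vote.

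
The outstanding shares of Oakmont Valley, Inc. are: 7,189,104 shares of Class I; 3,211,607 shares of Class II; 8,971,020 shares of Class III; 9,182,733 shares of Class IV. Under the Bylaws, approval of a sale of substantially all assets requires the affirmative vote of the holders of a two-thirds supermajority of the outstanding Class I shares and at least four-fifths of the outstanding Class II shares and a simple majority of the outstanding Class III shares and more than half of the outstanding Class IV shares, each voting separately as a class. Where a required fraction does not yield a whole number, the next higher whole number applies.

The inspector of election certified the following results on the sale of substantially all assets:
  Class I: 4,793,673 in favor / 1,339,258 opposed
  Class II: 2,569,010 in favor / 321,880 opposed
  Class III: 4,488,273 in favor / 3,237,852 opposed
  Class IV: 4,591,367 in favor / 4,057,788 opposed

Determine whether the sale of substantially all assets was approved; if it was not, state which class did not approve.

Not approved — the Class II shares did not give the required vote.

Class I: 2/3 of 7189104 = 4792736; 4,792,736 required, 4,793,673 in favor — approved.
Class II: 4/5 of 3211607 = 2569285.60, rounded up to 2569286; 2,569,286 required, 2,569,010 in favor — not approved.
Class III: a majority of 8971020 is 4485511; 4,485,511 required, 4,488,273 in favor — approved.
Class IV: a majority of 9182733 is 4591367; 4,591,367 required, 4,591,367 in favor — approved.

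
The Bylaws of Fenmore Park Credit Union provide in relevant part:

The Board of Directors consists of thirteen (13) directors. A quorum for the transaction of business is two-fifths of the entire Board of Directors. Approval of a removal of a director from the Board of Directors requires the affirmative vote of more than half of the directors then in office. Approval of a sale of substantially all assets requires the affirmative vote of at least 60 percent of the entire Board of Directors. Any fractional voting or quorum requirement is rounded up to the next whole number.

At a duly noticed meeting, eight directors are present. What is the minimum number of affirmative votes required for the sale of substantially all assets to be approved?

8

The sale of substantially all assets requires three-fifths of the entire Board of Directors (13).
3/5 of 13 = 7.80, rounded up to 8.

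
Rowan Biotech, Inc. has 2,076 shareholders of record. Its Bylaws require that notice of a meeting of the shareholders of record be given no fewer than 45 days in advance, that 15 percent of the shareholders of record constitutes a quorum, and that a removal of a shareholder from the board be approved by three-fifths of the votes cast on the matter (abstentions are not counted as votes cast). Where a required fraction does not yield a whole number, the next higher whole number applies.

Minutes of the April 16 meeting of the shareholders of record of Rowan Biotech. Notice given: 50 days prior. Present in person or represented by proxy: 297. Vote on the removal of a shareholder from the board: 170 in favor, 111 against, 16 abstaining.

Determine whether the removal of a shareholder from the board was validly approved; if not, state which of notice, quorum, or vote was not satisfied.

Invalid — quorum requirement not satisfied.

Notice: 50 days given; 45 required. Satisfied.
Quorum: 15% of 2,076 = 311.40, rounded up to 312; 297 present. Not satisfied.
Vote: requires three-fifths of the votes cast (297 − 16 abstaining = 281); 3/5 of 281 = 168.60, rounded up to 169, so 169 needed; 170 in favor. Satisfied.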